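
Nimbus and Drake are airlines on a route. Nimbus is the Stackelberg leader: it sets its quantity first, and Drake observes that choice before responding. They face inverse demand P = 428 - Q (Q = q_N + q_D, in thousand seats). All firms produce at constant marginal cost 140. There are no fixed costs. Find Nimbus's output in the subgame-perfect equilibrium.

Solve by backward induction. Given q_N, the follower Drake maximises π_D = (428 - q_N - q_D)q_D - 140q_D.
Follower FOC: 288 - q_N - 2q_D = 0, so q_D(q_N) = (288 - q_N)/2.
The leader anticipates this reaction. Substituting into P = 428 - Q gives P = 284 - (1/2)q_N, so π_N = (284 - (1/2)q_N)q_N - 140q_N.
The leader's first-order condition 144 - q_N = 0 yields q_N = 144.
Then q_D = (288 - 144)/2 = 72.

144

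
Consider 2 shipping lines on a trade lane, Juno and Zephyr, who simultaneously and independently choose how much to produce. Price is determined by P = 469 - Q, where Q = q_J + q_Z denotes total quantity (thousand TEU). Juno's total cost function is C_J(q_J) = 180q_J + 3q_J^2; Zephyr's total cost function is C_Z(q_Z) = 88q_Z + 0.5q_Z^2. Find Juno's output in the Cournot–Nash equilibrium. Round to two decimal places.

Juno's profit: π_J = (469 - Q)q_J - (180q_J + 3q_J²). Setting ∂π_J/∂q_J = 0: 289 - 8q_J - (q_Z) = 0.
Zephyr's profit: π_Z = (469 - Q)q_Z - (88q_Z + (1/2)q_Z²). Setting ∂π_Z/∂q_Z = 0: 381 - 3q_Z - (q_J) = 0.
So q_J = (289 - q_Z)/8 and q_Z = (381 - q_J)/3.
Substituting one into the other gives q_J = 486/23 and q_Z = 119.9565.

21.13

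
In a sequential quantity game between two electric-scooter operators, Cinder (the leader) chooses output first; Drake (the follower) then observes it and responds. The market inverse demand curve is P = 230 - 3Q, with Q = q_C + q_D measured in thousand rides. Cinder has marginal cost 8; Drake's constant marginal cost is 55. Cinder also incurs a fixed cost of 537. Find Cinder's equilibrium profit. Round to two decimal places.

Solve by backward induction. Given q_C, the follower Drake maximises π_D = (230 - 3q_C - 3q_D)q_D - 55q_D.
∂π_D/∂q_D = 175 - 3q_C - 6q_D = 0 gives the reaction function q_D = (175 - 3q_C)/6.
The leader anticipates this reaction. Substituting into P = 230 - 3Q gives P = 285/2 - (3/2)q_C, so π_C = (285/2 - (3/2)q_C)q_C - 8q_C.
Maximising: ∂π_C/∂q_C = 269/2 - 3q_C = 0, giving q_C = 269/6.
Then q_D = (175 - 3·(269/6))/6 = 27/4.
Price P = 230 - 3·(619/12) = 301/4.
Cinder's profit: (301/4 - 8)·(269/6) - 537 = 2478.0417.

2478.04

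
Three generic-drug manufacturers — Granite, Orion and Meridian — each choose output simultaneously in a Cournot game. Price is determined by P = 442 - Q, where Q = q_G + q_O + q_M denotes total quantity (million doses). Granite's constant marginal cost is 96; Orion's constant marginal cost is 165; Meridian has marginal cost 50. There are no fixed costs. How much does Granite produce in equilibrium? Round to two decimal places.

92.25

Granite's profit: π_G = (442 - Q)q_G - (96q_G). Setting ∂π_G/∂q_G = 0: 346 - 2q_G - (q_O + q_M) = 0.
Orion's first-order condition: 277 - 2q_O - (q_G + q_M) = 0.
Meridian's first-order condition: 392 - 2q_M - (q_G + q_O) = 0.
Adding the 3 first-order conditions: 1015 − 4Q = 0, so Q = 1015/4.
Back-substituting: q_G = (346 − 1015/4) = 369/4, q_O = (277 − 1015/4) = 93/4, q_M = (392 − 1015/4) = 553/4.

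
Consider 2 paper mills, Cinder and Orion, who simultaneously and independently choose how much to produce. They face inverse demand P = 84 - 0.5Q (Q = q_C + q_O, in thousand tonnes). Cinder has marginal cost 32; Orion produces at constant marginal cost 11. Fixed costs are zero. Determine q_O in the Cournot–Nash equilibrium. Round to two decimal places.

Cinder's profit: π_C = (84 - 0.5Q)q_C - (32q_C). Setting ∂π_C/∂q_C = 0: 52 - q_C - (1/2)(q_O) = 0.
Orion's first-order condition: 73 - q_O - (1/2)(q_C) = 0.
Rearranging gives the reaction functions q_C = (52 - (1/2)q_O) and q_O = (73 - (1/2)q_C).
Solving the pair: q_C = 62/3, q_O = 188/3.

62.67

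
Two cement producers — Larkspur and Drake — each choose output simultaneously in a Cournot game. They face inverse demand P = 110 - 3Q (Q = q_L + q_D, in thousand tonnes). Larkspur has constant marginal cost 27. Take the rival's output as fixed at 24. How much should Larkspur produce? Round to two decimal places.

1.83

With the rival's output fixed at 24, Larkspur's profit is π_L = (110 - 3·24 - 3q_L)q_L - (27q_L) = (38 - 3q_L)q_L - (27q_L).
∂π_L/∂q_L = 11 - 6q_L = 0, so q_L = 11/6.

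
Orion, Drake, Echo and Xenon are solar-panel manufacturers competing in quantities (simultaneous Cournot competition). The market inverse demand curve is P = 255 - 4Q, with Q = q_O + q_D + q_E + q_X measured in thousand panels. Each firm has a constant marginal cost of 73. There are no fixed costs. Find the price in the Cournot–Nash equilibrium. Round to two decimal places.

109.40

Each firm earns π_i = (255 - 4Q)q_i - 73q_i.
Setting ∂π_i/∂q_i = 0 with rivals' quantities fixed: 182 - 8q_i - 4·Σ_{j≠i} q_j = 0.
By symmetry each firm produces the same amount; substituting Σ_{j≠i} q_j = 3q_i yields q_i = 182/20 = 91/10.
Total output Q = 182/5, so price P = 255 - 4·(182/5) = 547/5.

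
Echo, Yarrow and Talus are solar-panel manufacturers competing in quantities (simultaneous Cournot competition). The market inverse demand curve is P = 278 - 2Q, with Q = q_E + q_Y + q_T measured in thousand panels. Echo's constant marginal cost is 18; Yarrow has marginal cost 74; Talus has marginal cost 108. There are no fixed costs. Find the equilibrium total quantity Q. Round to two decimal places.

79.25

Echo's profit: π_E = (278 - 2Q)q_E - (18q_E). Setting ∂π_E/∂q_E = 0: 260 - 4q_E - 2(q_Y + q_T) = 0.
Yarrow's first-order condition: 204 - 4q_Y - 2(q_E + q_T) = 0.
Talus's profit: π_T = (278 - 2Q)q_T - (108q_T). Setting ∂π_T/∂q_T = 0: 170 - 4q_T - 2(q_E + q_Y) = 0.
Adding the 3 conditions: 634 − 4Q − 4Q = 0, i.e. Q = 317/4.
Back-substituting: q_E = (260 − 317/2)/2 = 203/4, q_Y = (204 − 317/2)/2 = 91/4, q_T = (170 − 317/2)/2 = 23/4.
Total output Q = 203/4 + 91/4 + 23/4 = 317/4.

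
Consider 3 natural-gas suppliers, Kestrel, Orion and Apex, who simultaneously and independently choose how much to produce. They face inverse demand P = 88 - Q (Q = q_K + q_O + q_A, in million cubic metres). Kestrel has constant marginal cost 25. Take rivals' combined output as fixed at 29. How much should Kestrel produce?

17

With rivals' combined output fixed at 29, Kestrel's profit is π_K = (88 - 29 - q_K)q_K - (25q_K) = (59 - q_K)q_K - (25q_K).
∂π_K/∂q_K = 34 - 2q_K = 0, so q_K = 17.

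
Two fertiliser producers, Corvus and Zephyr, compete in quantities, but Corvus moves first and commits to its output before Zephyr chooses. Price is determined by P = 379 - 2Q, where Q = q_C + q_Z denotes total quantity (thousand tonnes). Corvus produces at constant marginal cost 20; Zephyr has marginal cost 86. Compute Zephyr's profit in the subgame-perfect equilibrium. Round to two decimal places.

810.03

Solve by backward induction. Given q_C, the follower Zephyr maximises π_Z = (379 - 2q_C - 2q_Z)q_Z - 86q_Z.
∂π_Z/∂q_Z = 293 - 2q_C - 4q_Z = 0 gives the reaction function q_Z = (293 - 2q_C)/4.
The leader anticipates this reaction. Substituting into P = 379 - 2Q gives P = 465/2 - q_C, so π_C = (465/2 - q_C)q_C - 20q_C.
Leader FOC: 425/2 - 2q_C = 0, so q_C = 425/4.
Then q_Z = (293 - 2·(425/4))/4 = 161/8.
Price P = 379 - 2·(1011/8) = 505/4.
Zephyr's profit: (505/4 - 86)·(161/8) = 810.0313.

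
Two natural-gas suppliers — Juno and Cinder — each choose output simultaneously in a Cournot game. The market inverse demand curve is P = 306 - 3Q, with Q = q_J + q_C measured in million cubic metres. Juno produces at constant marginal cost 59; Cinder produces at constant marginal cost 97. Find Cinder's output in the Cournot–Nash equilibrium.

Juno's profit: π_J = (306 - 3Q)q_J - (59q_J). Setting ∂π_J/∂q_J = 0: 247 - 6q_J - 3(q_C) = 0.
Cinder's profit: π_C = (306 - 3Q)q_C - (97q_C). Setting ∂π_C/∂q_C = 0: 209 - 6q_C - 3(q_J) = 0.
Best responses: q_J = (247 - 3q_C)/6, q_C = (209 - 3q_J)/6.
Solving the pair: q_J = 95/3, q_C = 19.

19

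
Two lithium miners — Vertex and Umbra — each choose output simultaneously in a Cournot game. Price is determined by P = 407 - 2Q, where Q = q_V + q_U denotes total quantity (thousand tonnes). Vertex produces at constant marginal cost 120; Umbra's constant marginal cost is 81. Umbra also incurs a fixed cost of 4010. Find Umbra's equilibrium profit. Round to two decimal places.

3391.39

Vertex's profit: π_V = (407 - 2Q)q_V - (120q_V). Setting ∂π_V/∂q_V = 0: 287 - 4q_V - 2(q_U) = 0.
Umbra's first-order condition: 326 - 4q_U - 2(q_V) = 0.
So q_V = (287 - 2q_U)/4 and q_U = (326 - 2q_V)/4.
Substituting one into the other gives q_V = 124/3 and q_U = 365/6.
Price P = 407 - 2·(613/6) = 608/3.
Umbra's profit: (608/3 - 81)·(365/6) - 4010 = 3391.3889.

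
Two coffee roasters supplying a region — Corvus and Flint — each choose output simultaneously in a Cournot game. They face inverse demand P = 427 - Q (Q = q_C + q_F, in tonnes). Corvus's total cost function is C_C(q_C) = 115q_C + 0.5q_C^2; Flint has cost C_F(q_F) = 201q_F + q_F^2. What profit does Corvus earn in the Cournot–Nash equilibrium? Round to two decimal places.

Corvus's profit: π_C = (427 - Q)q_C - (115q_C + (1/2)q_C²). Setting ∂π_C/∂q_C = 0: 312 - 3q_C - (q_F) = 0.
Flint's first-order condition: 226 - 4q_F - (q_C) = 0.
Best responses: q_C = (312 - q_F)/3, q_F = (226 - q_C)/4.
Substituting one into the other gives q_C = 1022/11 and q_F = 366/11.
Price P = 427 - 1388/11 = 300.8182.
Corvus's profit: 300.8182·(1022/11) - 115·(1022/11) - (1/2)(1022/11)² = 12948.1488.

12948.15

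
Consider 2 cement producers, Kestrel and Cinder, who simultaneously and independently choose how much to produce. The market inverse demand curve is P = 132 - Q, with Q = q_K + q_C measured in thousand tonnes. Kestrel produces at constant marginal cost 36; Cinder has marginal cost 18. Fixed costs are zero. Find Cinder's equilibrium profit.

1936

Kestrel's profit: π_K = (132 - Q)q_K - (36q_K). Setting ∂π_K/∂q_K = 0: 96 - 2q_K - (q_C) = 0.
Cinder's profit: π_C = (132 - Q)q_C - (18q_C). Setting ∂π_C/∂q_C = 0: 114 - 2q_C - (q_K) = 0.
Best responses: q_K = (96 - q_C)/2, q_C = (114 - q_K)/2.
Substituting one into the other gives q_K = 26 and q_C = 44.
Price P = 132 - 70 = 62.
Cinder's profit: (62 - 18)·44 = 1936.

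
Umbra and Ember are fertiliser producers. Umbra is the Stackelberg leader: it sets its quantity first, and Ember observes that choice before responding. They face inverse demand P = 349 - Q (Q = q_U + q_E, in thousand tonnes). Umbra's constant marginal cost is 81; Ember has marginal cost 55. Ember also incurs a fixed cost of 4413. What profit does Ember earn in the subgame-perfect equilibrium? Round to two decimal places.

3069.25

Solve by backward induction. Given q_U, the follower Ember maximises π_E = (349 - q_U - q_E)q_E - 55q_E.
Setting the follower's marginal profit to zero, 294 - q_U - 2q_E = 0, i.e. q_E = (294 - q_U)/2.
Umbra substitutes q_E(q_U) into its own profit: π_U = q_U(349 - q_U - (294 - q_U)/2) - 81q_U = (202 - (1/2)q_U)q_U - 81q_U.
The leader's first-order condition 121 - q_U = 0 yields q_U = 121.
Then q_E = (294 - 121)/2 = 173/2.
Price P = 349 - 415/2 = 283/2.
Ember's profit: (283/2 - 55)·(173/2) - 4413 = 3069.2500.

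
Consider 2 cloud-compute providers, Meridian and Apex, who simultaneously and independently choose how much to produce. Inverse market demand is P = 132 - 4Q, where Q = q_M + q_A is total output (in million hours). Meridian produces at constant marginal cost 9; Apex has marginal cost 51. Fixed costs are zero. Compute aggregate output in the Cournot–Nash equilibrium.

17

Meridian's profit: π_M = (132 - 4Q)q_M - (9q_M). Setting ∂π_M/∂q_M = 0: 123 - 8q_M - 4(q_A) = 0.
Apex's first-order condition: 81 - 8q_A - 4(q_M) = 0.
So q_M = (123 - 4q_A)/8 and q_A = (81 - 4q_M)/8.
Substituting one into the other gives q_M = 55/4 and q_A = 13/4.
Total output Q = 55/4 + 13/4 = 17.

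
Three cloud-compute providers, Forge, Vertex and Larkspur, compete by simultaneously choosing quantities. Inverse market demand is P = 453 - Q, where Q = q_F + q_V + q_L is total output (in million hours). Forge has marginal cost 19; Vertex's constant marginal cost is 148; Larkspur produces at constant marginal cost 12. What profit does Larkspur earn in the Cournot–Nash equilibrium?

Forge's profit: π_F = (453 - Q)q_F - (19q_F). Setting ∂π_F/∂q_F = 0: 434 - 2q_F - (q_V + q_L) = 0.
Vertex's profit: π_V = (453 - Q)q_V - (148q_V). Setting ∂π_V/∂q_V = 0: 305 - 2q_V - (q_F + q_L) = 0.
Larkspur's first-order condition: 441 - 2q_L - (q_F + q_V) = 0.
Adding the 3 conditions: 1180 − 2Q − 2Q = 0, i.e. Q = 295.
Back-substituting: q_F = (434 − 295) = 139, q_V = (305 − 295) = 10, q_L = (441 − 295) = 146.
Price P = 453 - 295 = 158.
Larkspur's profit: (158 - 12)·146 = 21316.

21316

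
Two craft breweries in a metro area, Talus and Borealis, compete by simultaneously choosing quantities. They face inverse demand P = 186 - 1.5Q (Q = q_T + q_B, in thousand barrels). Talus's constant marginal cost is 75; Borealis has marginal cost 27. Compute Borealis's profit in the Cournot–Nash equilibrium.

3174

Talus's profit: π_T = (186 - 1.5Q)q_T - (75q_T). Setting ∂π_T/∂q_T = 0: 111 - 3q_T - (3/2)(q_B) = 0.
Borealis's profit: π_B = (186 - 1.5Q)q_B - (27q_B). Setting ∂π_B/∂q_B = 0: 159 - 3q_B - (3/2)(q_T) = 0.
So q_T = (111 - (3/2)q_B)/3 and q_B = (159 - (3/2)q_T)/3.
Substituting one into the other gives q_T = 14 and q_B = 46.
Price P = 186 - (3/2)·60 = 96.
Borealis's profit: (96 - 27)·46 = 3174.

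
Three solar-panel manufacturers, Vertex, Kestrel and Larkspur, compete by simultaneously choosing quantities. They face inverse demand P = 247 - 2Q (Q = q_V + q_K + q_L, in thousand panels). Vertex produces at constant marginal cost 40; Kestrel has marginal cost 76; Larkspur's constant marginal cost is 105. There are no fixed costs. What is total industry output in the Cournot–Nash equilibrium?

Vertex's profit: π_V = (247 - 2Q)q_V - (40q_V). Setting ∂π_V/∂q_V = 0: 207 - 4q_V - 2(q_K + q_L) = 0.
Kestrel's first-order condition: 171 - 4q_K - 2(q_V + q_L) = 0.
Larkspur's first-order condition: 142 - 4q_L - 2(q_V + q_K) = 0.
Adding the 3 conditions: 520 − 4Q − 4Q = 0, i.e. Q = 65.
Back-substituting: q_V = (207 − 130)/2 = 77/2, q_K = (171 − 130)/2 = 41/2, q_L = (142 − 130)/2 = 6.
Total output Q = 77/2 + 41/2 + 6 = 65.

65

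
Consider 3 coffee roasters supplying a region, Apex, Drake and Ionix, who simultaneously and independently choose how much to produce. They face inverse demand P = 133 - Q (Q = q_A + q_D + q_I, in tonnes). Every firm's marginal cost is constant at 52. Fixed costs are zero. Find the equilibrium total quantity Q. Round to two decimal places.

A representative firm's profit is π_i = q_i(133 - Q) - 52q_i.
First-order condition (treating rivals' output as given): 81 - 2q_i - Σ_{j≠i} q_j = 0.
By symmetry each firm produces the same amount; substituting Σ_{j≠i} q_j = 2q_i yields q_i = 81/4.
Total output Q = 81/4 + 81/4 + 81/4 = 243/4.

60.75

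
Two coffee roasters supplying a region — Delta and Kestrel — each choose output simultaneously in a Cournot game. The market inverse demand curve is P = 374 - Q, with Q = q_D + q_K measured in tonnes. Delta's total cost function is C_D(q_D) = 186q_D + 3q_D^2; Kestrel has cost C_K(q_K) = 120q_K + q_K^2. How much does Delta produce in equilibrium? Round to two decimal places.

Delta's profit: π_D = (374 - Q)q_D - (186q_D + 3q_D²). Setting ∂π_D/∂q_D = 0: 188 - 8q_D - (q_K) = 0.
Kestrel's profit: π_K = (374 - Q)q_K - (120q_K + q_K²). Setting ∂π_K/∂q_K = 0: 254 - 4q_K - (q_D) = 0.
So q_D = (188 - q_K)/8 and q_K = (254 - q_D)/4.
Solving the pair: q_D = 498/31, q_K = 1844/31.

16.06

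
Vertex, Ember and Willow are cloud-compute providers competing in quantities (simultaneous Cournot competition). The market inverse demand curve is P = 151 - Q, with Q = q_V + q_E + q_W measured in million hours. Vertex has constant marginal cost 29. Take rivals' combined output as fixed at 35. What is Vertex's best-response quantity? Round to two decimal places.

With rivals' combined output fixed at 35, Vertex's profit is π_V = (151 - 35 - q_V)q_V - (29q_V) = (116 - q_V)q_V - (29q_V).
∂π_V/∂q_V = 87 - 2q_V = 0, so q_V = 87/2.

43.50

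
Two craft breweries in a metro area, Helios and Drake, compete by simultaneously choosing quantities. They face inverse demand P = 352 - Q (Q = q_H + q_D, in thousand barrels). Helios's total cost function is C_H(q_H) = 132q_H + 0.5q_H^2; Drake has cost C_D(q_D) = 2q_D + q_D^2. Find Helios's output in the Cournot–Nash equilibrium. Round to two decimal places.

Helios's profit: π_H = (352 - Q)q_H - (132q_H + (1/2)q_H²). Setting ∂π_H/∂q_H = 0: 220 - 3q_H - (q_D) = 0.
Drake's profit: π_D = (352 - Q)q_D - (2q_D + q_D²). Setting ∂π_D/∂q_D = 0: 350 - 4q_D - (q_H) = 0.
Best responses: q_H = (220 - q_D)/3, q_D = (350 - q_H)/4.
Solving the pair: q_H = 530/11, q_D = 830/11.

48.18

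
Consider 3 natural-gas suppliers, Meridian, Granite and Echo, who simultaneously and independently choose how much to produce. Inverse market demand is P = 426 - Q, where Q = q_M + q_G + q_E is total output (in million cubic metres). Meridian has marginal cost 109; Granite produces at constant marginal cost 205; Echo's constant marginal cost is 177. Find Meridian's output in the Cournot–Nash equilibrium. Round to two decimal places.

Meridian's profit: π_M = (426 - Q)q_M - (109q_M). Setting ∂π_M/∂q_M = 0: 317 - 2q_M - (q_G + q_E) = 0.
Granite's profit: π_G = (426 - Q)q_G - (205q_G). Setting ∂π_G/∂q_G = 0: 221 - 2q_G - (q_M + q_E) = 0.
Echo's profit: π_E = (426 - Q)q_E - (177q_E). Setting ∂π_E/∂q_E = 0: 249 - 2q_E - (q_M + q_G) = 0.
Summing all 3 equations gives 787 − 4Q = 0, hence Q = 787/4.
Back-substituting: q_M = (317 − 787/4) = 481/4, q_G = (221 − 787/4) = 97/4, q_E = (249 − 787/4) = 209/4.

120.25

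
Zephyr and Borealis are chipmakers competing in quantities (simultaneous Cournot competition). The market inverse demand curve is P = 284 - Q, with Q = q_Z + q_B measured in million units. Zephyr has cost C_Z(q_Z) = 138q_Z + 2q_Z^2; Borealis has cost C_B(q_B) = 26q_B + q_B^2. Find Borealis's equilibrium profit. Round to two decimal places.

Zephyr's profit: π_Z = (284 - Q)q_Z - (138q_Z + 2q_Z²). Setting ∂π_Z/∂q_Z = 0: 146 - 6q_Z - (q_B) = 0.
Borealis's profit: π_B = (284 - Q)q_B - (26q_B + q_B²). Setting ∂π_B/∂q_B = 0: 258 - 4q_B - (q_Z) = 0.
Best responses: q_Z = (146 - q_B)/6, q_B = (258 - q_Z)/4.
Solving the pair: q_Z = 326/23, q_B = 1402/23.
Price P = 284 - 1728/23 = 208.8696.
Borealis's profit: 208.8696·(1402/23) - 26·(1402/23) - (1402/23)² = 7431.3951.

7431.40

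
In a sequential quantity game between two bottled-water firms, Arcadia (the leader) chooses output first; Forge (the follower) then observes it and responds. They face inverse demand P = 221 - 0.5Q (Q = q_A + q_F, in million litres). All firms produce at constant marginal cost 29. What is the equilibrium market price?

Solve by backward induction. Given q_A, the follower Forge maximises π_F = (221 - (1/2)q_A - (1/2)q_F)q_F - 29q_F.
Follower FOC: 192 - (1/2)q_A - q_F = 0, so q_F(q_A) = (192 - (1/2)q_A).
Arcadia substitutes q_F(q_A) into its own profit: π_A = q_A(221 - (1/2)q_A - (192 - (1/2)q_A)/2) - 29q_A = (125 - (1/4)q_A)q_A - 29q_A.
The leader's first-order condition 96 - (1/2)q_A = 0 yields q_A = 192.
Then q_F = (192 - (1/2)·192) = 96.
Total output Q = 288, so price P = 221 - (1/2)·288 = 77.

77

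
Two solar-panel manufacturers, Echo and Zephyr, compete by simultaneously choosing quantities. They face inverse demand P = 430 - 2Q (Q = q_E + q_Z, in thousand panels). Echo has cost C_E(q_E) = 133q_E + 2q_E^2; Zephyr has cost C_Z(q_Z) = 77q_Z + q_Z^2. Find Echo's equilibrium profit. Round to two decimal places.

2392.10

Echo's profit: π_E = (430 - 2Q)q_E - (133q_E + 2q_E²). Setting ∂π_E/∂q_E = 0: 297 - 8q_E - 2(q_Z) = 0.
Zephyr's first-order condition: 353 - 6q_Z - 2(q_E) = 0.
So q_E = (297 - 2q_Z)/8 and q_Z = (353 - 2q_E)/6.
Substituting one into the other gives q_E = 269/11 and q_Z = 1115/22.
Price P = 430 - 2·(1653/22) = 279.7273.
Echo's profit: 279.7273·(269/11) - 133·(269/11) - 2(269/11)² = 2392.0992.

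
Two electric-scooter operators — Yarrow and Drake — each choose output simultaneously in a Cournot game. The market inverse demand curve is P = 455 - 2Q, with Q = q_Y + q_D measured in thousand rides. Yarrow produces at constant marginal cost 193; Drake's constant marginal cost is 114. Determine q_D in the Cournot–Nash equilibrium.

Yarrow's profit: π_Y = (455 - 2Q)q_Y - (193q_Y). Setting ∂π_Y/∂q_Y = 0: 262 - 4q_Y - 2(q_D) = 0.
Drake's profit: π_D = (455 - 2Q)q_D - (114q_D). Setting ∂π_D/∂q_D = 0: 341 - 4q_D - 2(q_Y) = 0.
So q_Y = (262 - 2q_D)/4 and q_D = (341 - 2q_Y)/4.
Substituting one into the other gives q_Y = 61/2 and q_D = 70.

70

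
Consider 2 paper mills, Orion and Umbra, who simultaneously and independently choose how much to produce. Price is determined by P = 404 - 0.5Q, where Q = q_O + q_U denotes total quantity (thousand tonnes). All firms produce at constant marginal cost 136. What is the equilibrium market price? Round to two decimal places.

A representative firm's profit is π_i = q_i(404 - 0.5Q) - 136q_i.
Setting ∂π_i/∂q_i = 0 with rivals' quantities fixed: 268 - q_i - (1/2)q_j = 0.
By symmetry each firm produces the same amount; substituting q_j = q_i yields q_i = 268/(3/2) = 536/3.
Total output Q = 1072/3, so price P = 404 - (1/2)·(1072/3) = 676/3.

225.33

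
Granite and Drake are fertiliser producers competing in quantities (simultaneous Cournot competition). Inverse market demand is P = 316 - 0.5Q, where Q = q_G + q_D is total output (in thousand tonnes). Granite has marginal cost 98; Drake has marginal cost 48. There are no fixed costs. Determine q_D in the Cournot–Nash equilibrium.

212

Granite's profit: π_G = (316 - 0.5Q)q_G - (98q_G). Setting ∂π_G/∂q_G = 0: 218 - q_G - (1/2)(q_D) = 0.
Drake's first-order condition: 268 - q_D - (1/2)(q_G) = 0.
Rearranging gives the reaction functions q_G = (218 - (1/2)q_D) and q_D = (268 - (1/2)q_G).
Solving the pair: q_G = 112, q_D = 212.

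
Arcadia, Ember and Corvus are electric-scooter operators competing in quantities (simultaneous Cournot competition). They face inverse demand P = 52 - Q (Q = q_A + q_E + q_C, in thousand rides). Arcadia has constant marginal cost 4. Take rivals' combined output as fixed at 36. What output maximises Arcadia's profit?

With rivals' combined output fixed at 36, Arcadia's profit is π_A = (52 - 36 - q_A)q_A - (4q_A) = (16 - q_A)q_A - (4q_A).
∂π_A/∂q_A = 12 - 2q_A = 0, so q_A = 6.

6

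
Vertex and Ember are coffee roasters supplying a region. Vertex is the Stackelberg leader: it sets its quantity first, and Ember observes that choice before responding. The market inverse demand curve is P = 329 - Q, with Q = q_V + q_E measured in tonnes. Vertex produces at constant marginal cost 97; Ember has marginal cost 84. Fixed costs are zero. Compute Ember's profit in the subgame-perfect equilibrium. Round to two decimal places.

4590.06

Solve by backward induction. Given q_V, the follower Ember maximises π_E = (329 - q_V - q_E)q_E - 84q_E.
Setting the follower's marginal profit to zero, 245 - q_V - 2q_E = 0, i.e. q_E = (245 - q_V)/2.
The leader anticipates this reaction. Substituting into P = 329 - Q gives P = 413/2 - (1/2)q_V, so π_V = (413/2 - (1/2)q_V)q_V - 97q_V.
The leader's first-order condition 219/2 - q_V = 0 yields q_V = 219/2.
Then q_E = (245 - 219/2)/2 = 271/4.
Price P = 329 - 709/4 = 607/4.
Ember's profit: (607/4 - 84)·(271/4) = 4590.0625.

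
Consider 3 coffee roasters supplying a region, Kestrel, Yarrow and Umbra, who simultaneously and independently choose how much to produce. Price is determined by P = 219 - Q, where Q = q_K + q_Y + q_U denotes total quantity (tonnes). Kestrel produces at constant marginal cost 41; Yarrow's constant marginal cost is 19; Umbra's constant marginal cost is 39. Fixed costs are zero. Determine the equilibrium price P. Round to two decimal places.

Kestrel's profit: π_K = (219 - Q)q_K - (41q_K). Setting ∂π_K/∂q_K = 0: 178 - 2q_K - (q_Y + q_U) = 0.
Yarrow's first-order condition: 200 - 2q_Y - (q_K + q_U) = 0.
Umbra's profit: π_U = (219 - Q)q_U - (39q_U). Setting ∂π_U/∂q_U = 0: 180 - 2q_U - (q_K + q_Y) = 0.
Summing all 3 equations gives 558 − 4Q = 0, hence Q = 279/2.
Back-substituting: q_K = (178 − 279/2) = 77/2, q_Y = (200 − 279/2) = 121/2, q_U = (180 − 279/2) = 81/2.
Total output Q = 279/2, so price P = 219 - 279/2 = 159/2.

79.50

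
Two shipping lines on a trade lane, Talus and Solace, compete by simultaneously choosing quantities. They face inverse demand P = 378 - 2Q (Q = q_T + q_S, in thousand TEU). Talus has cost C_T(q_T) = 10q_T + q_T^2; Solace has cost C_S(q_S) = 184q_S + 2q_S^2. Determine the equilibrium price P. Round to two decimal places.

242.36

Talus's profit: π_T = (378 - 2Q)q_T - (10q_T + q_T²). Setting ∂π_T/∂q_T = 0: 368 - 6q_T - 2(q_S) = 0.
Solace's profit: π_S = (378 - 2Q)q_S - (184q_S + 2q_S²). Setting ∂π_S/∂q_S = 0: 194 - 8q_S - 2(q_T) = 0.
So q_T = (368 - 2q_S)/6 and q_S = (194 - 2q_T)/8.
Solving the pair: q_T = 639/11, q_S = 107/11.
Total output Q = 746/11, so price P = 378 - 2·(746/11) = 242.3636.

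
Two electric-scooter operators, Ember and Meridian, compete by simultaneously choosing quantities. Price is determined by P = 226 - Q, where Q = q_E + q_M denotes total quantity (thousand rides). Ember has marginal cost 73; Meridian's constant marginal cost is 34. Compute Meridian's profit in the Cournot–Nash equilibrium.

5929

Ember's profit: π_E = (226 - Q)q_E - (73q_E). Setting ∂π_E/∂q_E = 0: 153 - 2q_E - (q_M) = 0.
Meridian's profit: π_M = (226 - Q)q_M - (34q_M). Setting ∂π_M/∂q_M = 0: 192 - 2q_M - (q_E) = 0.
Rearranging gives the reaction functions q_E = (153 - q_M)/2 and q_M = (192 - q_E)/2.
Substituting one into the other gives q_E = 38 and q_M = 77.
Price P = 226 - 115 = 111.
Meridian's profit: (111 - 34)·77 = 5929.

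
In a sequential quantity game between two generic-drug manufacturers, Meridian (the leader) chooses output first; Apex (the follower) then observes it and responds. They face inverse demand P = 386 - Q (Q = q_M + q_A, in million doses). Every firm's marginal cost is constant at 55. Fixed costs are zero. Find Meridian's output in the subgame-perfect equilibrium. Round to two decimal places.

Solve by backward induction. Given q_M, the follower Apex maximises π_A = (386 - q_M - q_A)q_A - 55q_A.
∂π_A/∂q_A = 331 - q_M - 2q_A = 0 gives the reaction function q_A = (331 - q_M)/2.
The leader anticipates this reaction. Substituting into P = 386 - Q gives P = 441/2 - (1/2)q_M, so π_M = (441/2 - (1/2)q_M)q_M - 55q_M.
Leader FOC: 331/2 - q_M = 0, so q_M = 331/2.
Then q_A = (331 - 331/2)/2 = 331/4.

165.50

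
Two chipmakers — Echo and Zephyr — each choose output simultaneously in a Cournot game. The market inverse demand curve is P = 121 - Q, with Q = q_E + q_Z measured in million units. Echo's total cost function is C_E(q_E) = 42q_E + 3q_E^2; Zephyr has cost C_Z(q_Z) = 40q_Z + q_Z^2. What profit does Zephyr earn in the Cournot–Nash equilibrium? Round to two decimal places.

Echo's profit: π_E = (121 - Q)q_E - (42q_E + 3q_E²). Setting ∂π_E/∂q_E = 0: 79 - 8q_E - (q_Z) = 0.
Zephyr's profit: π_Z = (121 - Q)q_Z - (40q_Z + q_Z²). Setting ∂π_Z/∂q_Z = 0: 81 - 4q_Z - (q_E) = 0.
So q_E = (79 - q_Z)/8 and q_Z = (81 - q_E)/4.
Solving the pair: q_E = 235/31, q_Z = 569/31.
Price P = 121 - 804/31 = 95.0645.
Zephyr's profit: 95.0645·(569/31) - 40·(569/31) - (569/31)² = 673.8002.

673.80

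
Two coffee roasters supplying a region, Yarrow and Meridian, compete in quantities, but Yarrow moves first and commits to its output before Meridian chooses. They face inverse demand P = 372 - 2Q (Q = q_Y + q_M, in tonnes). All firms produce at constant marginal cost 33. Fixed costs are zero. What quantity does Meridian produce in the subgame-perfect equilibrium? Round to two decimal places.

42.38

Solve by backward induction. Given q_Y, the follower Meridian maximises π_M = (372 - 2q_Y - 2q_M)q_M - 33q_M.
∂π_M/∂q_M = 339 - 2q_Y - 4q_M = 0 gives the reaction function q_M = (339 - 2q_Y)/4.
Yarrow substitutes q_M(q_Y) into its own profit: π_Y = q_Y(372 - 2q_Y - (339 - 2q_Y)/2) - 33q_Y = (405/2 - q_Y)q_Y - 33q_Y.
Leader FOC: 339/2 - 2q_Y = 0, so q_Y = 339/4.
Then q_M = (339 - 2·(339/4))/4 = 339/8.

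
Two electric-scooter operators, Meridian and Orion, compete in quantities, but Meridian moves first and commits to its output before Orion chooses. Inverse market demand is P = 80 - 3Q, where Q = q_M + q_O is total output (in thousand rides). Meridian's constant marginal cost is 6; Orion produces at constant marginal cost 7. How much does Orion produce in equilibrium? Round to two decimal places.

The follower Orion best-responds to any q_M: π_O = (80 - 3Q)q_O - 7q_O.
∂π_O/∂q_O = 73 - 3q_M - 6q_O = 0 gives the reaction function q_O = (73 - 3q_M)/6.
Meridian substitutes q_O(q_M) into its own profit: π_M = q_M(80 - 3q_M - (73 - 3q_M)/2) - 6q_M = (87/2 - (3/2)q_M)q_M - 6q_M.
Leader FOC: 75/2 - 3q_M = 0, so q_M = 25/2.
Then q_O = (73 - 3·(25/2))/6 = 71/12.

5.92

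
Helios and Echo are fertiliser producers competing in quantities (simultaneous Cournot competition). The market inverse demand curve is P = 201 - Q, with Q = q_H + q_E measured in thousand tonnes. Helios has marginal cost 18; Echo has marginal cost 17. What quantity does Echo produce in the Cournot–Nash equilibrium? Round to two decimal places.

61.67

Helios's profit: π_H = (201 - Q)q_H - (18q_H). Setting ∂π_H/∂q_H = 0: 183 - 2q_H - (q_E) = 0.
Echo's first-order condition: 184 - 2q_E - (q_H) = 0.
Best responses: q_H = (183 - q_E)/2, q_E = (184 - q_H)/2.
Substituting one into the other gives q_H = 182/3 and q_E = 185/3.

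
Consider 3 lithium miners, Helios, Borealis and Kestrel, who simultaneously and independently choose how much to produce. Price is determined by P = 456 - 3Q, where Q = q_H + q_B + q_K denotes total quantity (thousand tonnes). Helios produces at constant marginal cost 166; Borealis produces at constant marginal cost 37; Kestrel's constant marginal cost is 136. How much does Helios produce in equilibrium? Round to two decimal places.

Helios's profit: π_H = (456 - 3Q)q_H - (166q_H). Setting ∂π_H/∂q_H = 0: 290 - 6q_H - 3(q_B + q_K) = 0.
Borealis's profit: π_B = (456 - 3Q)q_B - (37q_B). Setting ∂π_B/∂q_B = 0: 419 - 6q_B - 3(q_H + q_K) = 0.
Kestrel's profit: π_K = (456 - 3Q)q_K - (136q_K). Setting ∂π_K/∂q_K = 0: 320 - 6q_K - 3(q_H + q_B) = 0.
Summing all 3 equations gives 1029 − 12Q = 0, hence Q = 343/4.
Back-substituting: q_H = (290 − 1029/4)/3 = 131/12, q_B = (419 − 1029/4)/3 = 647/12, q_K = (320 − 1029/4)/3 = 251/12.

10.92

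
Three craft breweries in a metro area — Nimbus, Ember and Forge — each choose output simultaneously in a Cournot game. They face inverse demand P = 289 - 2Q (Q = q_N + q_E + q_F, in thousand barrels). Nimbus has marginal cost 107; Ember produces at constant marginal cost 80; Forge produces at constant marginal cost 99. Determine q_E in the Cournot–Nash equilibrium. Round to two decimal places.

31.88

Nimbus's profit: π_N = (289 - 2Q)q_N - (107q_N). Setting ∂π_N/∂q_N = 0: 182 - 4q_N - 2(q_E + q_F) = 0.
Ember's profit: π_E = (289 - 2Q)q_E - (80q_E). Setting ∂π_E/∂q_E = 0: 209 - 4q_E - 2(q_N + q_F) = 0.
Forge's profit: π_F = (289 - 2Q)q_F - (99q_F). Setting ∂π_F/∂q_F = 0: 190 - 4q_F - 2(q_N + q_E) = 0.
Summing all 3 equations gives 581 − 8Q = 0, hence Q = 581/8.
Back-substituting: q_N = (182 − 581/4)/2 = 147/8, q_E = (209 − 581/4)/2 = 255/8, q_F = (190 − 581/4)/2 = 179/8.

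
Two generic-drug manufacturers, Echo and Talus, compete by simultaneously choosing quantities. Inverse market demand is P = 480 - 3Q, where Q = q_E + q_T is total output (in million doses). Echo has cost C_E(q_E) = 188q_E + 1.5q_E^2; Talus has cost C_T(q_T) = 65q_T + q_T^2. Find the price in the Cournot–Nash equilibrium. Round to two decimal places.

Echo's profit: π_E = (480 - 3Q)q_E - (188q_E + (3/2)q_E²). Setting ∂π_E/∂q_E = 0: 292 - 9q_E - 3(q_T) = 0.
Talus's profit: π_T = (480 - 3Q)q_T - (65q_T + q_T²). Setting ∂π_T/∂q_T = 0: 415 - 8q_T - 3(q_E) = 0.
So q_E = (292 - 3q_T)/9 and q_T = (415 - 3q_E)/8.
Solving the pair: q_E = 1091/63, q_T = 953/21.
Total output Q = 62.6984, so price P = 480 - 3·62.6984 = 291.9048.

291.90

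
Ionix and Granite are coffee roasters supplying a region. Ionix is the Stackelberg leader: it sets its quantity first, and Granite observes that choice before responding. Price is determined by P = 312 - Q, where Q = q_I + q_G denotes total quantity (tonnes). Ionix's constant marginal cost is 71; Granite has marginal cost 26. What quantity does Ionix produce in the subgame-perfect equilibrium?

Solve by backward induction. Given q_I, the follower Granite maximises π_G = (312 - q_I - q_G)q_G - 26q_G.
Setting the follower's marginal profit to zero, 286 - q_I - 2q_G = 0, i.e. q_G = (286 - q_I)/2.
The leader anticipates this reaction. Substituting into P = 312 - Q gives P = 169 - (1/2)q_I, so π_I = (169 - (1/2)q_I)q_I - 71q_I.
Maximising: ∂π_I/∂q_I = 98 - q_I = 0, giving q_I = 98.
Then q_G = (286 - 98)/2 = 94.

98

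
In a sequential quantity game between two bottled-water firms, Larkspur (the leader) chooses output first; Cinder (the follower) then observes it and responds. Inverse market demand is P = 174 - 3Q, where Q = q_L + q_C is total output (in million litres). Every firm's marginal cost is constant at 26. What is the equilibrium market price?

63

The follower Cinder best-responds to any q_L: π_C = (174 - 3Q)q_C - 26q_C.
Setting the follower's marginal profit to zero, 148 - 3q_L - 6q_C = 0, i.e. q_C = (148 - 3q_L)/6.
The leader anticipates this reaction. Substituting into P = 174 - 3Q gives P = 100 - (3/2)q_L, so π_L = (100 - (3/2)q_L)q_L - 26q_L.
Leader FOC: 74 - 3q_L = 0, so q_L = 74/3.
Then q_C = (148 - 3·(74/3))/6 = 37/3.
Total output Q = 37, so price P = 174 - 3·37 = 63.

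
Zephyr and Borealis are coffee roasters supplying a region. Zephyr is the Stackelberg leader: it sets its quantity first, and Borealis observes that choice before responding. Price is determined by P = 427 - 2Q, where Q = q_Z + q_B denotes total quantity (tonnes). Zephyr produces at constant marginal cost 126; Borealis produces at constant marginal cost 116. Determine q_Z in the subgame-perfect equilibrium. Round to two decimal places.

72.75

Solve by backward induction. Given q_Z, the follower Borealis maximises π_B = (427 - 2q_Z - 2q_B)q_B - 116q_B.
∂π_B/∂q_B = 311 - 2q_Z - 4q_B = 0 gives the reaction function q_B = (311 - 2q_Z)/4.
Zephyr substitutes q_B(q_Z) into its own profit: π_Z = q_Z(427 - 2q_Z - (311 - 2q_Z)/2) - 126q_Z = (543/2 - q_Z)q_Z - 126q_Z.
Leader FOC: 291/2 - 2q_Z = 0, so q_Z = 291/4.
Then q_B = (311 - 2·(291/4))/4 = 331/8.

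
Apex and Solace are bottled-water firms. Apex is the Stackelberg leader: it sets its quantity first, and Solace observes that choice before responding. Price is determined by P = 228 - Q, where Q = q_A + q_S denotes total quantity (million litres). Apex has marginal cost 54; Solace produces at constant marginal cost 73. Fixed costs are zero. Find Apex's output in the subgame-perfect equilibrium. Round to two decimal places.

Solve by backward induction. Given q_A, the follower Solace maximises π_S = (228 - q_A - q_S)q_S - 73q_S.
Follower FOC: 155 - q_A - 2q_S = 0, so q_S(q_A) = (155 - q_A)/2.
Apex substitutes q_S(q_A) into its own profit: π_A = q_A(228 - q_A - (155 - q_A)/2) - 54q_A = (301/2 - (1/2)q_A)q_A - 54q_A.
Leader FOC: 193/2 - q_A = 0, so q_A = 193/2.
Then q_S = (155 - 193/2)/2 = 117/4.

96.50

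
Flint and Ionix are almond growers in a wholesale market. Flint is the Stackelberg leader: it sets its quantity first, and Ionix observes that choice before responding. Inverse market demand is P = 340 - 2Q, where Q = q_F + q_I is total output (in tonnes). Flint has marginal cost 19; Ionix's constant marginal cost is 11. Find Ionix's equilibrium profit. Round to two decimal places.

The follower Ionix best-responds to any q_F: π_I = (340 - 2Q)q_I - 11q_I.
Follower FOC: 329 - 2q_F - 4q_I = 0, so q_I(q_F) = (329 - 2q_F)/4.
Flint substitutes q_I(q_F) into its own profit: π_F = q_F(340 - 2q_F - (329 - 2q_F)/2) - 19q_F = (351/2 - q_F)q_F - 19q_F.
Maximising: ∂π_F/∂q_F = 313/2 - 2q_F = 0, giving q_F = 313/4.
Then q_I = (329 - 2·(313/4))/4 = 345/8.
Price P = 340 - 2·(971/8) = 389/4.
Ionix's profit: (389/4 - 11)·(345/8) = 3719.5313.

3719.53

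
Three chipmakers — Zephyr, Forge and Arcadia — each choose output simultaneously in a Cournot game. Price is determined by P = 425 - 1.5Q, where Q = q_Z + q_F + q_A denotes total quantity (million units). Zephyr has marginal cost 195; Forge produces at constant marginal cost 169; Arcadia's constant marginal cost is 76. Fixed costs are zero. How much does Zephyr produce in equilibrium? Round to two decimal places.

Zephyr's profit: π_Z = (425 - 1.5Q)q_Z - (195q_Z). Setting ∂π_Z/∂q_Z = 0: 230 - 3q_Z - (3/2)(q_F + q_A) = 0.
Forge's first-order condition: 256 - 3q_F - (3/2)(q_Z + q_A) = 0.
Arcadia's profit: π_A = (425 - 1.5Q)q_A - (76q_A). Setting ∂π_A/∂q_A = 0: 349 - 3q_A - (3/2)(q_Z + q_F) = 0.
Adding the 3 conditions: 835 − 3Q − 3Q = 0, i.e. Q = 835/6.
Back-substituting: q_Z = (230 − 835/4)/(3/2) = 85/6, q_F = (256 − 835/4)/(3/2) = 63/2, q_A = (349 − 835/4)/(3/2) = 187/2.

14.17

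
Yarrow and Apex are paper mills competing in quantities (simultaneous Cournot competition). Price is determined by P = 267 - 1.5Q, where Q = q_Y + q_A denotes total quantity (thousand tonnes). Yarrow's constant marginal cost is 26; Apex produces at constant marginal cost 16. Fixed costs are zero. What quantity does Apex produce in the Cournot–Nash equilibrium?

58

Yarrow's profit: π_Y = (267 - 1.5Q)q_Y - (26q_Y). Setting ∂π_Y/∂q_Y = 0: 241 - 3q_Y - (3/2)(q_A) = 0.
Apex's profit: π_A = (267 - 1.5Q)q_A - (16q_A). Setting ∂π_A/∂q_A = 0: 251 - 3q_A - (3/2)(q_Y) = 0.
Best responses: q_Y = (241 - (3/2)q_A)/3, q_A = (251 - (3/2)q_Y)/3.
Substituting one into the other gives q_Y = 154/3 and q_A = 58.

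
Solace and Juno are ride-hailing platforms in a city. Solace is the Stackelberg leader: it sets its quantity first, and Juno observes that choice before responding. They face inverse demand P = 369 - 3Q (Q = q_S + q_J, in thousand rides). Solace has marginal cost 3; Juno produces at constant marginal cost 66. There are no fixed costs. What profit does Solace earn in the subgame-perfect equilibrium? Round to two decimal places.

The follower Juno best-responds to any q_S: π_J = (369 - 3Q)q_J - 66q_J.
∂π_J/∂q_J = 303 - 3q_S - 6q_J = 0 gives the reaction function q_J = (303 - 3q_S)/6.
Solace substitutes q_J(q_S) into its own profit: π_S = q_S(369 - 3q_S - (303 - 3q_S)/2) - 3q_S = (435/2 - (3/2)q_S)q_S - 3q_S.
Maximising: ∂π_S/∂q_S = 429/2 - 3q_S = 0, giving q_S = 143/2.
Then q_J = (303 - 3·(143/2))/6 = 59/4.
Price P = 369 - 3·(345/4) = 441/4.
Solace's profit: (441/4 - 3)·(143/2) = 7668.3750.

7668.38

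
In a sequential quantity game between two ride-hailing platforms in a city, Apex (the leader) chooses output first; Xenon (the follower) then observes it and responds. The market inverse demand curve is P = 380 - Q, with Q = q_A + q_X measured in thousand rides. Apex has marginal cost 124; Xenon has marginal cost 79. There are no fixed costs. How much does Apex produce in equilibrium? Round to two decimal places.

105.50

Solve by backward induction. Given q_A, the follower Xenon maximises π_X = (380 - q_A - q_X)q_X - 79q_X.
Setting the follower's marginal profit to zero, 301 - q_A - 2q_X = 0, i.e. q_X = (301 - q_A)/2.
Apex substitutes q_X(q_A) into its own profit: π_A = q_A(380 - q_A - (301 - q_A)/2) - 124q_A = (459/2 - (1/2)q_A)q_A - 124q_A.
Leader FOC: 211/2 - q_A = 0, so q_A = 211/2.
Then q_X = (301 - 211/2)/2 = 391/4.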